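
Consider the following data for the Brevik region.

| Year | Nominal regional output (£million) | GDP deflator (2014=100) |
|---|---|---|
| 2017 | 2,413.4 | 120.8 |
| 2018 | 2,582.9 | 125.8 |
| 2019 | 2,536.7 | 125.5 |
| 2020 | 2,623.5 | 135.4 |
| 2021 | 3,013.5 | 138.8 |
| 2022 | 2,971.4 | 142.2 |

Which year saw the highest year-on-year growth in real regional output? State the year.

2018: real = 2582.9/1.258 = 2053.18; growth vs 2017 (1997.85) = 2.77%.
2019: real = 2536.7/1.255 = 2021.27; growth vs 2018 (2053.18) = -1.55%.
2020: real = 2623.5/1.354 = 1937.59; growth vs 2019 (2021.27) = -4.14%.
2021: real = 3013.5/1.388 = 2171.11; growth vs 2020 (1937.59) = 12.05%.
2022: real = 2971.4/1.422 = 2089.59; growth vs 2021 (2171.11) = -3.75%.

2021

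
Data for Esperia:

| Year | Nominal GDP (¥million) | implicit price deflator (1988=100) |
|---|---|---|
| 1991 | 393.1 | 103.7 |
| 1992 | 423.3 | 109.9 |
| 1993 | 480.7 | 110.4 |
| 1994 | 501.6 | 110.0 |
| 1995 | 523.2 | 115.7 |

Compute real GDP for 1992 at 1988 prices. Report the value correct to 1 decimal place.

Real GDP 1992 = 423.3 / 1.099 = 385.17.

¥385.2 million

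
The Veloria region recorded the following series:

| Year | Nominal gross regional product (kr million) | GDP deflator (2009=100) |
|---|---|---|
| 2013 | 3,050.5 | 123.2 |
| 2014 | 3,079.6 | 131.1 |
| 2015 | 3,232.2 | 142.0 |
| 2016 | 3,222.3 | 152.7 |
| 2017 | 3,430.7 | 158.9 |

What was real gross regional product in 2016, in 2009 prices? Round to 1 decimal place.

Real gross regional product 2016 = 3222.3 / 1.527 = 2110.22.

kr 2,110.2 million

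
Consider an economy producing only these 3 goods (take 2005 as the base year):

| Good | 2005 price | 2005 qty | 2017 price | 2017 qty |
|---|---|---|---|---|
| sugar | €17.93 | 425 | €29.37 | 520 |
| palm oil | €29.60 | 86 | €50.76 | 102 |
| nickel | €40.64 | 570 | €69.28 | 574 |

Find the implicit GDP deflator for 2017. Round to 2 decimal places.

168.82

Nominal GDP 2017 = 29.37·520 + 50.76·102 + 69.28·574 = 60216.64.
Real GDP 2017 (at 2005 prices) = 17.93·520 + 29.60·102 + 40.64·574 = 35670.16.
Deflator = Nominal/Real × 100 = 60216.64/35670.16 × 100 = 168.815.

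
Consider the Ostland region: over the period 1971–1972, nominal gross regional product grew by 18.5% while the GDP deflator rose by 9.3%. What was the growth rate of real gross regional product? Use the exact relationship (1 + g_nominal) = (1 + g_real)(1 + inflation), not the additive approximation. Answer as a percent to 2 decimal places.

8.42%

(1 + g_nom) = (1 + g_real)(1 + π), so g_real = 1.1850 / 1.0930 − 1 = 0.08417.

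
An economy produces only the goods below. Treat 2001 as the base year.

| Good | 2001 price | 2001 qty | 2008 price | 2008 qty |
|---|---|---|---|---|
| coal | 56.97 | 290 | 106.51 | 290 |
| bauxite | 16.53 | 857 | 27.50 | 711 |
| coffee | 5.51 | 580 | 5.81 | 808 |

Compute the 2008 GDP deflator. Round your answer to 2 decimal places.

168.47

Nominal GDP 2008 = 106.51·290 + 27.50·711 + 5.81·808 = 55134.88.
Real GDP 2008 (at 2001 prices) = 56.97·290 + 16.53·711 + 5.51·808 = 32726.21.
Deflator = Nominal/Real × 100 = 55134.88/32726.21 × 100 = 168.473.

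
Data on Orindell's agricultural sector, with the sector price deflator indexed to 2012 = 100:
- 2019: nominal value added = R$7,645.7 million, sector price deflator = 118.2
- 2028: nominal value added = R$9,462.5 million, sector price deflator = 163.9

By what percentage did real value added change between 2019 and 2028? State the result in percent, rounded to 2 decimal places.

Real value added 2019 = 7645.7 / 1.182 = 6468.44.
Real value added 2028 = 9462.5 / 1.639 = 5773.34.
Real growth = 5773.34 / 6468.44 − 1 = -0.1075.

-10.75%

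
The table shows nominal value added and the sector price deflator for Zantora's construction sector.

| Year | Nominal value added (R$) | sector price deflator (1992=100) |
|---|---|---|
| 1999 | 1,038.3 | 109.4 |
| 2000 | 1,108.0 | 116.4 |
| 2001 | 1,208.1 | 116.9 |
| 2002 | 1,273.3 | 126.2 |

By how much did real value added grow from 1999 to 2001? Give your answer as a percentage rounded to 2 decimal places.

Real value added 1999 = 1038.3/1.094 = 949.09.
Real value added 2001 = 1208.1/1.169 = 1033.45.
Change = 1033.45/949.09 − 1 = 0.0889.

8.89%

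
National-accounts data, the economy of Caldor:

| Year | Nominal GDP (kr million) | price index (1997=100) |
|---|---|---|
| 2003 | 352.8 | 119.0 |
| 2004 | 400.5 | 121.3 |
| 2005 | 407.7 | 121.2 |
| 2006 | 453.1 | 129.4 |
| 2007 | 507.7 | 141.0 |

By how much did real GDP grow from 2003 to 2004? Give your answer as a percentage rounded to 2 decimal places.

11.37%

Real GDP 2003 = 352.8/1.190 = 296.47.
Real GDP 2004 = 400.5/1.213 = 330.17.
Change = 330.17/296.47 − 1 = 0.1137.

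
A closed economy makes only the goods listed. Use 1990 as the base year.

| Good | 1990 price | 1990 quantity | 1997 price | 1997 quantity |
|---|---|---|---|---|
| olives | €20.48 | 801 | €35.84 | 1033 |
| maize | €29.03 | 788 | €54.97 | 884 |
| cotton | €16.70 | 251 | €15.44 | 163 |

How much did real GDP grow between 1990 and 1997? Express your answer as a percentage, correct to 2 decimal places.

Real GDP 1990 = Nominal GDP 1990 = 20.48·801 + 29.03·788 + 16.70·251 = 43471.82.
Real GDP 1997 (at 1990 prices) = 20.48·1033 + 29.03·884 + 16.70·163 = 49540.46.
Real growth = 49540.46/43471.82 − 1 = 0.1396.

13.96%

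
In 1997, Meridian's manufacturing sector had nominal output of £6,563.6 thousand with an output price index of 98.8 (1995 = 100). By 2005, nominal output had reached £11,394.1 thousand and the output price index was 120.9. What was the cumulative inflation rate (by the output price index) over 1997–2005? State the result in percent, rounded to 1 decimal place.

22.4%

Price-level change = 120.9 / 98.8 − 1 = 0.2237.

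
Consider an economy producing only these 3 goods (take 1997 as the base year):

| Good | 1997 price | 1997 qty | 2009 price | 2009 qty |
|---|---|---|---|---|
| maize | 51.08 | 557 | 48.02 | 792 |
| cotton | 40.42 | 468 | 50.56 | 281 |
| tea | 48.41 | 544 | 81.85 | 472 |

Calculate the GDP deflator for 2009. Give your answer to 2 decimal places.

Nominal GDP 2009 = 48.02·792 + 50.56·281 + 81.85·472 = 90872.40.
Real GDP 2009 (at 1997 prices) = 51.08·792 + 40.42·281 + 48.41·472 = 74662.90.
Deflator = Nominal/Real × 100 = 90872.40/74662.90 × 100 = 121.710.

121.71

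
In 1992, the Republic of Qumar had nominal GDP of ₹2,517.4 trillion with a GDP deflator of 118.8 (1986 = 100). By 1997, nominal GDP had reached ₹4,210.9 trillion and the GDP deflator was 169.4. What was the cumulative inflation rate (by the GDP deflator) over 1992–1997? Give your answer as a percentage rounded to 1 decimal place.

Price-level change = 169.4 / 118.8 − 1 = 0.4259.

42.6%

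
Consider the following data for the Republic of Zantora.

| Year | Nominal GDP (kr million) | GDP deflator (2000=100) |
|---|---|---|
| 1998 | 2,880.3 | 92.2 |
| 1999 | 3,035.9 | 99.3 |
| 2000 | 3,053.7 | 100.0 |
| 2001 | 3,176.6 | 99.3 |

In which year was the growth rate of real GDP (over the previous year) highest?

2001

1999: real = 3035.9/0.993 = 3057.30; growth vs 1998 (3123.97) = -2.13%.
2000: real = 3053.7/1.000 = 3053.70; growth vs 1999 (3057.30) = -0.12%.
2001: real = 3176.6/0.993 = 3198.99; growth vs 2000 (3053.70) = 4.76%.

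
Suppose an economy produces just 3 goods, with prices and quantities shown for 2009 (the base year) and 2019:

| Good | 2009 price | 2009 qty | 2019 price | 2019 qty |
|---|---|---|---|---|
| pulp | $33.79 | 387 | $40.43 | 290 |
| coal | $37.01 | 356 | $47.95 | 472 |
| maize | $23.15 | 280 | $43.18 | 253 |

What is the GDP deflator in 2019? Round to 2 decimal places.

136.70

Nominal GDP 2019 = 40.43·290 + 47.95·472 + 43.18·253 = 45281.64.
Real GDP 2019 (at 2009 prices) = 33.79·290 + 37.01·472 + 23.15·253 = 33124.77.
Deflator = Nominal/Real × 100 = 45281.64/33124.77 × 100 = 136.700.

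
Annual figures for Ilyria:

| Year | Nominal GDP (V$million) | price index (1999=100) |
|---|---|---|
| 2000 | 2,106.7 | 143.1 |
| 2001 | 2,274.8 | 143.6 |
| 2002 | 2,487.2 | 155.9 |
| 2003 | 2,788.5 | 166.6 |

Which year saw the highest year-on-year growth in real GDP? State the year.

2001

2001: real = 2274.8/1.436 = 1584.12; growth vs 2000 (1472.19) = 7.60%.
2002: real = 2487.2/1.559 = 1595.38; growth vs 2001 (1584.12) = 0.71%.
2003: real = 2788.5/1.666 = 1673.77; growth vs 2002 (1595.38) = 4.91%.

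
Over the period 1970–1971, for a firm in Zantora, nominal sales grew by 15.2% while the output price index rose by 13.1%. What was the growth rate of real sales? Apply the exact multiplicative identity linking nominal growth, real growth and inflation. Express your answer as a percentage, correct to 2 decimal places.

1.86%

(1 + g_nom) = (1 + g_real)(1 + π), so g_real = 1.1520 / 1.1310 − 1 = 0.01857.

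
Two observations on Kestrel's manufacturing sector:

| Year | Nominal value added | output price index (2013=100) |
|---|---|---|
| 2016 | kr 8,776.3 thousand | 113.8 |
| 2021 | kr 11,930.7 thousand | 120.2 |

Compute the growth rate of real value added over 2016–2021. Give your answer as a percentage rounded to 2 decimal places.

28.70%

Real value added 2016 = 8776.3 / 1.138 = 7712.04.
Real value added 2021 = 11930.7 / 1.202 = 9925.71.
Real growth = 9925.71 / 7712.04 − 1 = 0.2870.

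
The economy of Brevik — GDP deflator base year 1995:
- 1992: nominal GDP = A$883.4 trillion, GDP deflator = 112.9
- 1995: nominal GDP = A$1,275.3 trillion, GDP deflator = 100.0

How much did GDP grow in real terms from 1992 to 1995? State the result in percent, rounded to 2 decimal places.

62.99%

Real GDP 1992 = 883.4 / 1.129 = 782.46.
Real GDP 1995 = 1275.3 / 1.000 = 1275.30.
Real growth = 1275.30 / 782.46 − 1 = 0.6299.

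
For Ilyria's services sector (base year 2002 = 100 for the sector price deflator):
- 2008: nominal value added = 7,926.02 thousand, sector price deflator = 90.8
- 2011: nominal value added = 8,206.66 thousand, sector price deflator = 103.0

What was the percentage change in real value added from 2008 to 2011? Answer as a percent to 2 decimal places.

-8.72%

Deflate each year: 2008 → 7926.02/0.908 = 8729.10; 2011 → 8206.66/1.030 = 7967.63.
So real value added changed by 7967.63/8729.10 − 1 = -0.0872, i.e. -8.72%.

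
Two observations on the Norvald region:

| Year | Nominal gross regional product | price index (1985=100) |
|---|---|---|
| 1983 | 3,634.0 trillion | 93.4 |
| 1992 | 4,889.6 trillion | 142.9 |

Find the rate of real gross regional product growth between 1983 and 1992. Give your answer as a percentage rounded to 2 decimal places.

-12.06%

Real gross regional product 1983 = 3634.0 / 0.934 = 3890.79.
Real gross regional product 1992 = 4889.6 / 1.429 = 3421.69.
Real growth = 3421.69 / 3890.79 − 1 = -0.1206.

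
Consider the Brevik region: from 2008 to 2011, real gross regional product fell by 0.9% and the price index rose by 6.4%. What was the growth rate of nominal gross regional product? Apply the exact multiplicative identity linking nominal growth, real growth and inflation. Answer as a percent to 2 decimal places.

5.44%

(1 + g_nom) = (1 + g_real)(1 + π) = 0.9910 × 1.0640 = 1.05442.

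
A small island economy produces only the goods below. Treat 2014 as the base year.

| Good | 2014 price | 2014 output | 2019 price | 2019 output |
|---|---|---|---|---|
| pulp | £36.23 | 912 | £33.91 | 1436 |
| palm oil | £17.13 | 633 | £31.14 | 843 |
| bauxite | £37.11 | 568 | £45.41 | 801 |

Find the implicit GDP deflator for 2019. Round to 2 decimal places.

115.73

Nominal GDP 2019 = 33.91·1436 + 31.14·843 + 45.41·801 = 111319.19.
Real GDP 2019 (at 2014 prices) = 36.23·1436 + 17.13·843 + 37.11·801 = 96191.98.
Deflator = Nominal/Real × 100 = 111319.19/96191.98 × 100 = 115.726.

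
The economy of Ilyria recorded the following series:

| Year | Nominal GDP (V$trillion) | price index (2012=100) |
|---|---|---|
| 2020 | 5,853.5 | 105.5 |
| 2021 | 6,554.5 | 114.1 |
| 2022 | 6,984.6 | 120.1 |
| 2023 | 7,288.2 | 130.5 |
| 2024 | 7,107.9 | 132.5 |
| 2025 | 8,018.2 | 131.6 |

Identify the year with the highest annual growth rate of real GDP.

2025

2021: real = 6554.5/1.141 = 5744.52; growth vs 2020 (5548.34) = 3.54%.
2022: real = 6984.6/1.201 = 5815.65; growth vs 2021 (5744.52) = 1.24%.
2023: real = 7288.2/1.305 = 5584.83; growth vs 2022 (5815.65) = -3.97%.
2024: real = 7107.9/1.325 = 5364.45; growth vs 2023 (5584.83) = -3.95%.
2025: real = 8018.2/1.316 = 6092.86; growth vs 2024 (5364.45) = 13.58%.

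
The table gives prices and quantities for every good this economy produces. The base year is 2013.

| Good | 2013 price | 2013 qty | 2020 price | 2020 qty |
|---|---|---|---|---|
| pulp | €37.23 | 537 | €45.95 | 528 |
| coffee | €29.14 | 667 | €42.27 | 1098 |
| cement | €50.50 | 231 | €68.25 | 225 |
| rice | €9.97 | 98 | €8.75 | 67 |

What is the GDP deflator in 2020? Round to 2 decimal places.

136.01

Nominal GDP 2020 = 45.95·528 + 42.27·1098 + 68.25·225 + 8.75·67 = 86616.56.
Real GDP 2020 (at 2013 prices) = 37.23·528 + 29.14·1098 + 50.50·225 + 9.97·67 = 63683.65.
Deflator = Nominal/Real × 100 = 86616.56/63683.65 × 100 = 136.011.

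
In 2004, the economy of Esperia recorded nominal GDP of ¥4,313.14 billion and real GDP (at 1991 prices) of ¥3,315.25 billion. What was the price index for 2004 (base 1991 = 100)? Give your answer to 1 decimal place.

130.1

price index = (Nominal / Real) × 100 = 4313.14 / 3315.25 × 100 = 130.10.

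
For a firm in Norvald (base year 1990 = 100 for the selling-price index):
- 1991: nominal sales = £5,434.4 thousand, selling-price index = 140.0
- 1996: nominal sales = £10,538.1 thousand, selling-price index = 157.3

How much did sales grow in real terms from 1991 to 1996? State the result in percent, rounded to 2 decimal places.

72.59%

Deflate each year: 1991 → 5434.4/1.400 = 3881.71; 1996 → 10538.1/1.573 = 6699.36.
So real sales changed by 6699.36/3881.71 − 1 = 0.7259, i.e. 72.59%.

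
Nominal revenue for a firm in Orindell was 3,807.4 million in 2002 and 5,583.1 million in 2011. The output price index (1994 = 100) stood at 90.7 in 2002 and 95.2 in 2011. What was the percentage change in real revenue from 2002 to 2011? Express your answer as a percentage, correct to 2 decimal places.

Deflate each year: 2002 → 3807.4/0.907 = 4197.79; 2011 → 5583.1/0.952 = 5864.60.
So real revenue changed by 5864.60/4197.79 − 1 = 0.3971, i.e. 39.71%.

39.71%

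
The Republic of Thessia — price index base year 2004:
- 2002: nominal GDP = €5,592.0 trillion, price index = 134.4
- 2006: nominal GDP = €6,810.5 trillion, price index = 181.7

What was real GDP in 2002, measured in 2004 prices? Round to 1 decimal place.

Real GDP = Nominal / (price index/100) = 5592.0 / 1.344 = 4160.71.

€4,160.7 trillion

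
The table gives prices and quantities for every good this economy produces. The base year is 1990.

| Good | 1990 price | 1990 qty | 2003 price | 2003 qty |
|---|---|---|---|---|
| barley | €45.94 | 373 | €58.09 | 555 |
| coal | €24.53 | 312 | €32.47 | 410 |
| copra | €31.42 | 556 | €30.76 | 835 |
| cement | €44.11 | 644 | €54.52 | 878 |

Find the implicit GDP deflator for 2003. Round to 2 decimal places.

118.49

Nominal GDP 2003 = 58.09·555 + 32.47·410 + 30.76·835 + 54.52·878 = 119105.81.
Real GDP 2003 (at 1990 prices) = 45.94·555 + 24.53·410 + 31.42·835 + 44.11·878 = 100518.28.
Deflator = Nominal/Real × 100 = 119105.81/100518.28 × 100 = 118.492.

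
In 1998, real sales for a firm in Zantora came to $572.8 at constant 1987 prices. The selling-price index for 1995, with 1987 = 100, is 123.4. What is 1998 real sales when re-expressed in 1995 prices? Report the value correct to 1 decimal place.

$706.8

Real sales in 1995 prices = Real sales in 1987 prices × (P_1995/P_1987) = 572.8 × 1.234 = 706.84.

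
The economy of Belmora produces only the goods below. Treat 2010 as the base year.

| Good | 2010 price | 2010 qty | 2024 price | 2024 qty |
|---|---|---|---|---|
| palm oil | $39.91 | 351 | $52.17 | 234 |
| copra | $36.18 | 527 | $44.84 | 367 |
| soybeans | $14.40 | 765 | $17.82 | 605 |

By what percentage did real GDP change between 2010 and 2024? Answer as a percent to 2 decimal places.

-28.95%

Real GDP 2010 = Nominal GDP 2010 = 39.91·351 + 36.18·527 + 14.40·765 = 44091.27.
Real GDP 2024 (at 2010 prices) = 39.91·234 + 36.18·367 + 14.40·605 = 31329.00.
Real growth = 31329.00/44091.27 − 1 = -0.2895.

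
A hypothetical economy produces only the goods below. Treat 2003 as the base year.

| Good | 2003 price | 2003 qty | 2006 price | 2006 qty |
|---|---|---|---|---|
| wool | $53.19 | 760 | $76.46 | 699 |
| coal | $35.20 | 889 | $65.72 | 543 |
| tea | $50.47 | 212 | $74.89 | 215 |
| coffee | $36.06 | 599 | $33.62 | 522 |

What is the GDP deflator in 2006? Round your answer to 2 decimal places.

Nominal GDP 2006 = 76.46·699 + 65.72·543 + 74.89·215 + 33.62·522 = 122782.49.
Real GDP 2006 (at 2003 prices) = 53.19·699 + 35.20·543 + 50.47·215 + 36.06·522 = 85967.78.
Deflator = Nominal/Real × 100 = 122782.49/85967.78 × 100 = 142.824.

142.82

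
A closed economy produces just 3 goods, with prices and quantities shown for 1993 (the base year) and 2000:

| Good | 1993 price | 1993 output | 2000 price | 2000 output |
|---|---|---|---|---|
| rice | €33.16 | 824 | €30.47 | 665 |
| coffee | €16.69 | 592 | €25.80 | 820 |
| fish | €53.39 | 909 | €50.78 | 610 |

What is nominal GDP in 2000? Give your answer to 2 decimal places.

€72394.35

Nominal GDP 2000 = Σ (p_2000 × q_2000) = 30.47·665 + 25.80·820 + 50.78·610 = 72394.35.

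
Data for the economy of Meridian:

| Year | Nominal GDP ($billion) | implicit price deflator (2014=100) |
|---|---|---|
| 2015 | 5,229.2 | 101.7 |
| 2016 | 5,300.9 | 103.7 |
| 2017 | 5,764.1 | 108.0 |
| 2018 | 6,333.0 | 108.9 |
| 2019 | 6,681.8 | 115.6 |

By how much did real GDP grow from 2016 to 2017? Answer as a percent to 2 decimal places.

Real GDP 2016 = 5300.9/1.037 = 5111.76.
Real GDP 2017 = 5764.1/1.080 = 5337.13.
Change = 5337.13/5111.76 − 1 = 0.0441.

4.41%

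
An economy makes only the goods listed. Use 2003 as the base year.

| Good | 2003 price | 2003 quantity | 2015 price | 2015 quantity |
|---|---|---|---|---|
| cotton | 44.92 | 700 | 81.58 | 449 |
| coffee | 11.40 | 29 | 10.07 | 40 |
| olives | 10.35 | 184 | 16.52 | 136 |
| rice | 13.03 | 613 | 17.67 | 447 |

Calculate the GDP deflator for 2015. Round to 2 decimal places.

169.36

Nominal GDP 2015 = 81.58·449 + 10.07·40 + 16.52·136 + 17.67·447 = 47177.43.
Real GDP 2015 (at 2003 prices) = 44.92·449 + 11.40·40 + 10.35·136 + 13.03·447 = 27857.09.
Deflator = Nominal/Real × 100 = 47177.43/27857.09 × 100 = 169.355.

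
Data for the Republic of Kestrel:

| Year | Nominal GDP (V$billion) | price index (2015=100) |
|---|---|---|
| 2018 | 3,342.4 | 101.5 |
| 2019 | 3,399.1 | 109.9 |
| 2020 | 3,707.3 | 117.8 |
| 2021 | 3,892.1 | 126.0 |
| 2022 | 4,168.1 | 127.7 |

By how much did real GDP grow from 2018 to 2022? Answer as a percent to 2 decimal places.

-0.88%

Real GDP 2018 = 3342.4/1.015 = 3293.00.
Real GDP 2022 = 4168.1/1.277 = 3263.98.
Change = 3263.98/3293.00 − 1 = -0.0088.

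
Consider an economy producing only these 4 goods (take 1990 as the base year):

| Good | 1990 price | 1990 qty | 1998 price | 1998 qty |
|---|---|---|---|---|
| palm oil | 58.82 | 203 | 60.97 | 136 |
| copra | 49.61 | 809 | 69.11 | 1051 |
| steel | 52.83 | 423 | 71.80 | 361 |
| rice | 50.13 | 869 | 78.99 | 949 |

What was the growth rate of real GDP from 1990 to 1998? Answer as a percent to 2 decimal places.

Real GDP 1990 = Nominal GDP 1990 = 58.82·203 + 49.61·809 + 52.83·423 + 50.13·869 = 117985.01.
Real GDP 1998 (at 1990 prices) = 58.82·136 + 49.61·1051 + 52.83·361 + 50.13·949 = 126784.63.
Real growth = 126784.63/117985.01 − 1 = 0.0746.

7.46%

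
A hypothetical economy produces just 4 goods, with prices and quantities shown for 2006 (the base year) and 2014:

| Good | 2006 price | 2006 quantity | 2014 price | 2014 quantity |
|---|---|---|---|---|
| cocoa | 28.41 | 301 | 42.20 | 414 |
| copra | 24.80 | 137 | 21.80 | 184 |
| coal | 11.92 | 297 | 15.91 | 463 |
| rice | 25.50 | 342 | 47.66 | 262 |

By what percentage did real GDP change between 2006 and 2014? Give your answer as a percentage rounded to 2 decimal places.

17.82%

Real GDP 2006 = Nominal GDP 2006 = 28.41·301 + 24.80·137 + 11.92·297 + 25.50·342 = 24210.25.
Real GDP 2014 (at 2006 prices) = 28.41·414 + 24.80·184 + 11.92·463 + 25.50·262 = 28524.90.
Real growth = 28524.90/24210.25 − 1 = 0.1782.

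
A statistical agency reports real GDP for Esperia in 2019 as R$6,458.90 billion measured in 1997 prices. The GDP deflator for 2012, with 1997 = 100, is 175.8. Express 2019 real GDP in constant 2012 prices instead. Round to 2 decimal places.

R$11,354.75 billion

Real GDP in 2012 prices = Real GDP in 1997 prices × (P_2012/P_1997) = 6458.90 × 1.758 = 11354.75.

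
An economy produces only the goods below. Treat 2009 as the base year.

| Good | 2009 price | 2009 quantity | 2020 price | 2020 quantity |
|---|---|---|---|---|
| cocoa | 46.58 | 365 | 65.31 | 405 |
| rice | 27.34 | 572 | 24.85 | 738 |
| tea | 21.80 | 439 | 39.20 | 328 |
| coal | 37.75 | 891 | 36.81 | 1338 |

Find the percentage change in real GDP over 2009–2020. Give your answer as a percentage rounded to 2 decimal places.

27.50%

Real GDP 2009 = Nominal GDP 2009 = 46.58·365 + 27.34·572 + 21.80·439 + 37.75·891 = 75845.63.
Real GDP 2020 (at 2009 prices) = 46.58·405 + 27.34·738 + 21.80·328 + 37.75·1338 = 96701.72.
Real growth = 96701.72/75845.63 − 1 = 0.2750.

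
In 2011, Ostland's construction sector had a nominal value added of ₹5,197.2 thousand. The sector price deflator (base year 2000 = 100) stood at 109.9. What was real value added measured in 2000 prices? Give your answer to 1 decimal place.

Real value added = Nominal / (sector price deflator/100) = 5197.2 / 1.099 = 4729.03.

₹4,729.0 thousand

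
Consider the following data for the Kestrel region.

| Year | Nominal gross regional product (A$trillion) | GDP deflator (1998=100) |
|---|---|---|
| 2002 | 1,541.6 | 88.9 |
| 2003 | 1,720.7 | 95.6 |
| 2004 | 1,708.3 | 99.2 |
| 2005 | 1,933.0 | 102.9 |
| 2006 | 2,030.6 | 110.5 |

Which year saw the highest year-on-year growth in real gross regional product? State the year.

2003: real = 1720.7/0.956 = 1799.90; growth vs 2002 (1734.08) = 3.80%.
2004: real = 1708.3/0.992 = 1722.08; growth vs 2003 (1799.90) = -4.32%.
2005: real = 1933.0/1.029 = 1878.52; growth vs 2004 (1722.08) = 9.08%.
2006: real = 2030.6/1.105 = 1837.65; growth vs 2005 (1878.52) = -2.18%.

2005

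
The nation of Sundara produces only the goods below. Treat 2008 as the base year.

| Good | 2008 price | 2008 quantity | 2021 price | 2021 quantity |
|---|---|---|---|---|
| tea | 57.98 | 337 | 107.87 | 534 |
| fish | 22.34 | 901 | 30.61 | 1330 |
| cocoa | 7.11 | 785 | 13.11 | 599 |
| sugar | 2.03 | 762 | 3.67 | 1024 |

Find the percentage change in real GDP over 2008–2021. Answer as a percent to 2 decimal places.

Real GDP 2008 = Nominal GDP 2008 = 57.98·337 + 22.34·901 + 7.11·785 + 2.03·762 = 46795.81.
Real GDP 2021 (at 2008 prices) = 57.98·534 + 22.34·1330 + 7.11·599 + 2.03·1024 = 67011.13.
Real growth = 67011.13/46795.81 − 1 = 0.4320.

43.20%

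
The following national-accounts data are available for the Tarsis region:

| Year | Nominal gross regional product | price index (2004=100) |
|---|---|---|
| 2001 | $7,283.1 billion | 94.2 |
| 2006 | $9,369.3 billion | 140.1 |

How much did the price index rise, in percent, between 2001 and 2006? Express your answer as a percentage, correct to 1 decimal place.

48.7%

Price-level change = 140.1 / 94.2 − 1 = 0.4873.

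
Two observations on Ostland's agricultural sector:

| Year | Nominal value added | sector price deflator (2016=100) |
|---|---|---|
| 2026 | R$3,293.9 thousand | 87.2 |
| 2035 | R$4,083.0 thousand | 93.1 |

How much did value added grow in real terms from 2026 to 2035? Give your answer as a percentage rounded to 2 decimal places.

16.10%

Deflate each year: 2026 → 3293.9/0.872 = 3777.41; 2035 → 4083.0/0.931 = 4385.61.
So real value added changed by 4385.61/3777.41 − 1 = 0.1610, i.e. 16.10%.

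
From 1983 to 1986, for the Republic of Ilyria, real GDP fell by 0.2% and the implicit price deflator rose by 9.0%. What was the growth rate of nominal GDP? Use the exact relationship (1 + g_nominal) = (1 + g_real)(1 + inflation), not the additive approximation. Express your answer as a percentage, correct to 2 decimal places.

(1 + g_nom) = (1 + g_real)(1 + π) = 0.9980 × 1.0900 = 1.08782.

8.78%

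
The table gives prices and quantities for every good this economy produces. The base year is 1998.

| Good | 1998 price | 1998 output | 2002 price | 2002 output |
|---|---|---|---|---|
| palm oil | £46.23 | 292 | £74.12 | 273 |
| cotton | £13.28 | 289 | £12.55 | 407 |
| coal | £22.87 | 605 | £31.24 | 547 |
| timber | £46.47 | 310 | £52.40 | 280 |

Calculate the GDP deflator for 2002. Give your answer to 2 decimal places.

131.13

Nominal GDP 2002 = 74.12·273 + 12.55·407 + 31.24·547 + 52.40·280 = 57102.89.
Real GDP 2002 (at 1998 prices) = 46.23·273 + 13.28·407 + 22.87·547 + 46.47·280 = 43547.24.
Deflator = Nominal/Real × 100 = 57102.89/43547.24 × 100 = 131.129.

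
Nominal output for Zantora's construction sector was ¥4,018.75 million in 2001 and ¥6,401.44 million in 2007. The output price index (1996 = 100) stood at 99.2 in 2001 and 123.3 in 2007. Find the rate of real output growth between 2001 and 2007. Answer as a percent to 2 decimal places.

28.15%

Deflate each year: 2001 → 4018.75/0.992 = 4051.16; 2007 → 6401.44/1.233 = 5191.76.
So real output changed by 5191.76/4051.16 − 1 = 0.2815, i.e. 28.15%.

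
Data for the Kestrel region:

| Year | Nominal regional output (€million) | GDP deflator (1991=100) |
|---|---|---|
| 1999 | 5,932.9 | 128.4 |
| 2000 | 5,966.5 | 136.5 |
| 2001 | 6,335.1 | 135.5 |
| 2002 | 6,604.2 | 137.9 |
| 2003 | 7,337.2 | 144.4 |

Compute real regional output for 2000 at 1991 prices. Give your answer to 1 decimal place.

Real regional output 2000 = 5966.5 / 1.365 = 4371.06.

€4,371.1 million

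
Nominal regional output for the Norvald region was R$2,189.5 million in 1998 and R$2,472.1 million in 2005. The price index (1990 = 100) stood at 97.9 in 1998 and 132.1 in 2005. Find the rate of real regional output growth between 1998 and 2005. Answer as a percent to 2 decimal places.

Deflate each year: 1998 → 2189.5/0.979 = 2236.47; 2005 → 2472.1/1.321 = 1871.39.
So real regional output changed by 1871.39/2236.47 − 1 = -0.1632, i.e. -16.32%.

-16.32%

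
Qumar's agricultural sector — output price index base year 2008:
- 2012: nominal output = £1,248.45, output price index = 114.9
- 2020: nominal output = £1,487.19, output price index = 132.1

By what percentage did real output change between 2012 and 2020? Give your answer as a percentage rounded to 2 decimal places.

3.61%

Real output 2012 = 1248.45 / 1.149 = 1086.55.
Real output 2020 = 1487.19 / 1.321 = 1125.81.
Real growth = 1125.81 / 1086.55 − 1 = 0.0361.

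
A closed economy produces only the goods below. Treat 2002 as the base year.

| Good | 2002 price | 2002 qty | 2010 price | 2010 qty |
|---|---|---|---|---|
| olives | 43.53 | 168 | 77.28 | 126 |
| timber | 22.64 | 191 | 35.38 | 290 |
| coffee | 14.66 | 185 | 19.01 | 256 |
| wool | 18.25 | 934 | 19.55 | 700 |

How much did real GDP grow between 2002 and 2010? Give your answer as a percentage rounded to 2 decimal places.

-8.97%

Real GDP 2002 = Nominal GDP 2002 = 43.53·168 + 22.64·191 + 14.66·185 + 18.25·934 = 31394.88.
Real GDP 2010 (at 2002 prices) = 43.53·126 + 22.64·290 + 14.66·256 + 18.25·700 = 28578.34.
Real growth = 28578.34/31394.88 − 1 = -0.0897.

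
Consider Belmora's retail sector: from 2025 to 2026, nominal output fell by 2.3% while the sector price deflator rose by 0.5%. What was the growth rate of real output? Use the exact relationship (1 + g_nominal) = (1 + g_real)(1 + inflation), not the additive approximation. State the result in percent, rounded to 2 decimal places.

-2.79%

(1 + g_nom) = (1 + g_real)(1 + π), so g_real = 0.9770 / 1.0050 − 1 = -0.02786.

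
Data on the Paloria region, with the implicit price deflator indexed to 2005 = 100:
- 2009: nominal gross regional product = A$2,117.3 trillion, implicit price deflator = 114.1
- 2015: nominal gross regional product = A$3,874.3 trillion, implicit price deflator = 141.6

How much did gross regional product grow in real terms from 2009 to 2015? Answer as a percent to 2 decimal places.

47.45%

Real gross regional product 2009 = 2117.3 / 1.141 = 1855.65.
Real gross regional product 2015 = 3874.3 / 1.416 = 2736.09.
Real growth = 2736.09 / 1855.65 − 1 = 0.4745.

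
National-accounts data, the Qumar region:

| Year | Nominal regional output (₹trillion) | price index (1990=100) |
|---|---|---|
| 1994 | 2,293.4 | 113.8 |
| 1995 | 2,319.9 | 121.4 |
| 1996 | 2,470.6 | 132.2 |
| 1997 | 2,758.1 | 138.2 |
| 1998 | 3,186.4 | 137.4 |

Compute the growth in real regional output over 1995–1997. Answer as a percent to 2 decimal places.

Real regional output 1995 = 2319.9/1.214 = 1910.96.
Real regional output 1997 = 2758.1/1.382 = 1995.73.
Change = 1995.73/1910.96 − 1 = 0.0444.

4.44%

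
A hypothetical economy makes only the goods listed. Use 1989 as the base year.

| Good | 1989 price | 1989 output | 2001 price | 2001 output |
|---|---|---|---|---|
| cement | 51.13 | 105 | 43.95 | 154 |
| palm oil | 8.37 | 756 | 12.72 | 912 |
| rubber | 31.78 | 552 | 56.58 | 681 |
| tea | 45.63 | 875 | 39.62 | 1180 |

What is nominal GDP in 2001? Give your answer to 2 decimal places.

Nominal GDP 2001 = Σ (p_2001 × q_2001) = 43.95·154 + 12.72·912 + 56.58·681 + 39.62·1180 = 103651.52.

103651.52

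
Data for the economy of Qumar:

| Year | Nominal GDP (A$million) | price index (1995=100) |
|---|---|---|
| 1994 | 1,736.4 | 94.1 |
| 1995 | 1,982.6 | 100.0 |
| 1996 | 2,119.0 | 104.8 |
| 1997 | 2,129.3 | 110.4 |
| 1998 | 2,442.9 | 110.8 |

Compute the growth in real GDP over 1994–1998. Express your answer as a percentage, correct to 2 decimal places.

Real GDP 1994 = 1736.4/0.941 = 1845.27.
Real GDP 1998 = 2442.9/1.108 = 2204.78.
Change = 2204.78/1845.27 − 1 = 0.1948.

19.48%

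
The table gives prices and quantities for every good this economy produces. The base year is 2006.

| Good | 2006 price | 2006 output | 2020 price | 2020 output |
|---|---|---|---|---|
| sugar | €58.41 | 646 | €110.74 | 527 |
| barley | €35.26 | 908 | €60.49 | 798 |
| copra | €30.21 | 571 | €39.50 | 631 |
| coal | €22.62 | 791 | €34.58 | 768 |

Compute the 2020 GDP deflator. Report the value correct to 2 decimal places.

165.82

Nominal GDP 2020 = 110.74·527 + 60.49·798 + 39.50·631 + 34.58·768 = 158112.94.
Real GDP 2020 (at 2006 prices) = 58.41·527 + 35.26·798 + 30.21·631 + 22.62·768 = 95354.22.
Deflator = Nominal/Real × 100 = 158112.94/95354.22 × 100 = 165.816.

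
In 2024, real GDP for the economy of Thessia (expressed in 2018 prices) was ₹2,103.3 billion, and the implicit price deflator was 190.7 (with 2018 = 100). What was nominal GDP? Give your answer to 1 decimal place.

₹4,011.0 billion

Nominal GDP = Real × (implicit price deflator/100) = 2103.3 × 1.907 = 4010.99.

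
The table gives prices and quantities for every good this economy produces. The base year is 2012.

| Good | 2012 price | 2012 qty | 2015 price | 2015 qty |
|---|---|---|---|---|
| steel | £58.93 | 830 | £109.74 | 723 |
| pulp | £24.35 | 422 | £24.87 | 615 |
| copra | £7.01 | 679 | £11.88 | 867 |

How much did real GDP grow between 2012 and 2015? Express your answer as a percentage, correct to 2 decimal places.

-0.45%

Real GDP 2012 = Nominal GDP 2012 = 58.93·830 + 24.35·422 + 7.01·679 = 63947.39.
Real GDP 2015 (at 2012 prices) = 58.93·723 + 24.35·615 + 7.01·867 = 63659.31.
Real growth = 63659.31/63947.39 − 1 = -0.0045.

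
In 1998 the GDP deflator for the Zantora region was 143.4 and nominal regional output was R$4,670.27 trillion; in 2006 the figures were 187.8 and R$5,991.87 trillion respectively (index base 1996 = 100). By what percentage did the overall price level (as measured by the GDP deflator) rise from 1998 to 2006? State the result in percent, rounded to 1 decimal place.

31.0%

Price-level change = 187.8 / 143.4 − 1 = 0.3096.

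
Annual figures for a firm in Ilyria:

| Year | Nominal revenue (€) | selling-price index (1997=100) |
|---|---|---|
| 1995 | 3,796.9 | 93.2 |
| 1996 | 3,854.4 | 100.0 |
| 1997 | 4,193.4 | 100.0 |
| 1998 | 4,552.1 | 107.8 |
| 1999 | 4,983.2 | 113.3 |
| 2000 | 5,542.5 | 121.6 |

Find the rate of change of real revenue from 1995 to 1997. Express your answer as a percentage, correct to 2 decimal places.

2.93%

Real revenue 1995 = 3796.9/0.932 = 4073.93.
Real revenue 1997 = 4193.4/1.000 = 4193.40.
Change = 4193.40/4073.93 − 1 = 0.0293.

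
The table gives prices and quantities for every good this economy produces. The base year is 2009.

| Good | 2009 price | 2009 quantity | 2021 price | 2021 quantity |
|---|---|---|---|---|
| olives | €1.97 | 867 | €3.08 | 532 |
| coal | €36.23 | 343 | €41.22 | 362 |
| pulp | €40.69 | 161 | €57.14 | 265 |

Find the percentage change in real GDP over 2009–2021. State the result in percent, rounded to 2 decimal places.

20.59%

Real GDP 2009 = Nominal GDP 2009 = 1.97·867 + 36.23·343 + 40.69·161 = 20685.97.
Real GDP 2021 (at 2009 prices) = 1.97·532 + 36.23·362 + 40.69·265 = 24946.15.
Real growth = 24946.15/20685.97 − 1 = 0.2059.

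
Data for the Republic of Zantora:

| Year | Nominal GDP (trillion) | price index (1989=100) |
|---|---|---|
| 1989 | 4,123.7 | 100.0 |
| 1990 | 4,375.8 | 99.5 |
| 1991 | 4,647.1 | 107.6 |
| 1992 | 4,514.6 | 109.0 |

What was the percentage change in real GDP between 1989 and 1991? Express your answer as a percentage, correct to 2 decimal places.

Real GDP 1989 = 4123.7/1.000 = 4123.70.
Real GDP 1991 = 4647.1/1.076 = 4318.87.
Change = 4318.87/4123.70 − 1 = 0.0473.

4.73%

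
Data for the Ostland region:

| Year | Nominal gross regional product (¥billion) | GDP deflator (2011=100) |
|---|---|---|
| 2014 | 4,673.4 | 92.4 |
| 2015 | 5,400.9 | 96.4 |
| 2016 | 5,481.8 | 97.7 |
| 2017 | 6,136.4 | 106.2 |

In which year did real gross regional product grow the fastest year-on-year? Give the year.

2015: real = 5400.9/0.964 = 5602.59; growth vs 2014 (5057.79) = 10.77%.
2016: real = 5481.8/0.977 = 5610.85; growth vs 2015 (5602.59) = 0.15%.
2017: real = 6136.4/1.062 = 5778.15; growth vs 2016 (5610.85) = 2.98%.

2015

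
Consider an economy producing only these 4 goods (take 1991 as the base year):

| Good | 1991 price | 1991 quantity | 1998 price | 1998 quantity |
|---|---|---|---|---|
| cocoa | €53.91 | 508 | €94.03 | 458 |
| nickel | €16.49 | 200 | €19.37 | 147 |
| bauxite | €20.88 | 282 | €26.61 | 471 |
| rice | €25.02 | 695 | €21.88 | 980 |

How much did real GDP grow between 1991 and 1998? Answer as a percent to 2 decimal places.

Real GDP 1991 = Nominal GDP 1991 = 53.91·508 + 16.49·200 + 20.88·282 + 25.02·695 = 53961.34.
Real GDP 1998 (at 1991 prices) = 53.91·458 + 16.49·147 + 20.88·471 + 25.02·980 = 61468.89.
Real growth = 61468.89/53961.34 − 1 = 0.1391.

13.91%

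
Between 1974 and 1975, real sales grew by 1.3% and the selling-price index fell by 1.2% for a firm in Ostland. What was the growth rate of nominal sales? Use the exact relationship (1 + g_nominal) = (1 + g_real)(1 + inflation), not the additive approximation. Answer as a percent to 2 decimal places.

0.08%

(1 + g_nom) = (1 + g_real)(1 + π) = 1.0130 × 0.9880 = 1.00084.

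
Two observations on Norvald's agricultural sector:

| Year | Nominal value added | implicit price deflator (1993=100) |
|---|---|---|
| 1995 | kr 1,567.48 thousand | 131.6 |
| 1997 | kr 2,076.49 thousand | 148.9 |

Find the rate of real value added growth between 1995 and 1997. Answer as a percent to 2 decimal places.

Deflate each year: 1995 → 1567.48/1.316 = 1191.09; 1997 → 2076.49/1.489 = 1394.55.
So real value added changed by 1394.55/1191.09 − 1 = 0.1708, i.e. 17.08%.

17.08%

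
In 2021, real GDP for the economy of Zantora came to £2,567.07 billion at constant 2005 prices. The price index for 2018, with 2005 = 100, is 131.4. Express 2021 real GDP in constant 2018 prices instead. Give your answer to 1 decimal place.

Real GDP in 2018 prices = Real GDP in 2005 prices × (P_2018/P_2005) = 2567.07 × 1.314 = 3373.13.

£3,373.1 billion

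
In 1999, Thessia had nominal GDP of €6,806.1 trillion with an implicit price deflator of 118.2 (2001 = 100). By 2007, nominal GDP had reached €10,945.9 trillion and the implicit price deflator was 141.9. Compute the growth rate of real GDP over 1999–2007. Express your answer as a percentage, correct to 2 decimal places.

33.96%

Deflate each year: 1999 → 6806.1/1.182 = 5758.12; 2007 → 10945.9/1.419 = 7713.81.
So real GDP changed by 7713.81/5758.12 − 1 = 0.3396, i.e. 33.96%.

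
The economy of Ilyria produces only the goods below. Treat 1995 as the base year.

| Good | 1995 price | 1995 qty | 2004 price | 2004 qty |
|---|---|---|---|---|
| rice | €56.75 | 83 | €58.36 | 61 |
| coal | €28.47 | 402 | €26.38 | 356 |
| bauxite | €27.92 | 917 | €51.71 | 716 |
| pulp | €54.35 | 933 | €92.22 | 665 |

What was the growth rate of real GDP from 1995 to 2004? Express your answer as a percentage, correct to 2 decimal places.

Real GDP 1995 = Nominal GDP 1995 = 56.75·83 + 28.47·402 + 27.92·917 + 54.35·933 = 92466.38.
Real GDP 2004 (at 1995 prices) = 56.75·61 + 28.47·356 + 27.92·716 + 54.35·665 = 69730.54.
Real growth = 69730.54/92466.38 − 1 = -0.2459.

-24.59%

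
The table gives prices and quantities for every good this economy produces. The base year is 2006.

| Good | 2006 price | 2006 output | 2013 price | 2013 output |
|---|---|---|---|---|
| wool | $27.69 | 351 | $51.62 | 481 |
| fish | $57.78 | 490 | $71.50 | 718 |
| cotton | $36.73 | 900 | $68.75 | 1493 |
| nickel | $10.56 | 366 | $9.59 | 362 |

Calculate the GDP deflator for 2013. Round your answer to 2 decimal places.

160.65

Nominal GDP 2013 = 51.62·481 + 71.50·718 + 68.75·1493 + 9.59·362 = 182281.55.
Real GDP 2013 (at 2006 prices) = 27.69·481 + 57.78·718 + 36.73·1493 + 10.56·362 = 113465.54.
Deflator = Nominal/Real × 100 = 182281.55/113465.54 × 100 = 160.649.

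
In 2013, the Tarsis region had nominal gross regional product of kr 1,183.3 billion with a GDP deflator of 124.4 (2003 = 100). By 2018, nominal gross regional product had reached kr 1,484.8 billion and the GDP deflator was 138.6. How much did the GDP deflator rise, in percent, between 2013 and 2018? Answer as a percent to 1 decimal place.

11.4%

Price-level change = 138.6 / 124.4 − 1 = 0.1141.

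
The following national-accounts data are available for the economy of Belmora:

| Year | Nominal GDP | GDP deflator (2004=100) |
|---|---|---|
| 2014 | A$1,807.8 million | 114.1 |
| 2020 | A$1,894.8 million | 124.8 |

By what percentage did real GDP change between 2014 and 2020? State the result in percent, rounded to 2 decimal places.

-4.17%

Real GDP 2014 = 1807.8 / 1.141 = 1584.40.
Real GDP 2020 = 1894.8 / 1.248 = 1518.27.
Real growth = 1518.27 / 1584.40 − 1 = -0.0417.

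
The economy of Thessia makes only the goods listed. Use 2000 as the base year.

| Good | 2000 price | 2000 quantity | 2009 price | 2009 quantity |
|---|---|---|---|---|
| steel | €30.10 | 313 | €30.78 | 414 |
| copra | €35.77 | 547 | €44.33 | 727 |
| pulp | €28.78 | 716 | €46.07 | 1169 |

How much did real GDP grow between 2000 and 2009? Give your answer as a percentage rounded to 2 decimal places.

Real GDP 2000 = Nominal GDP 2000 = 30.10·313 + 35.77·547 + 28.78·716 = 49593.97.
Real GDP 2009 (at 2000 prices) = 30.10·414 + 35.77·727 + 28.78·1169 = 72110.01.
Real growth = 72110.01/49593.97 − 1 = 0.4540.

45.40%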